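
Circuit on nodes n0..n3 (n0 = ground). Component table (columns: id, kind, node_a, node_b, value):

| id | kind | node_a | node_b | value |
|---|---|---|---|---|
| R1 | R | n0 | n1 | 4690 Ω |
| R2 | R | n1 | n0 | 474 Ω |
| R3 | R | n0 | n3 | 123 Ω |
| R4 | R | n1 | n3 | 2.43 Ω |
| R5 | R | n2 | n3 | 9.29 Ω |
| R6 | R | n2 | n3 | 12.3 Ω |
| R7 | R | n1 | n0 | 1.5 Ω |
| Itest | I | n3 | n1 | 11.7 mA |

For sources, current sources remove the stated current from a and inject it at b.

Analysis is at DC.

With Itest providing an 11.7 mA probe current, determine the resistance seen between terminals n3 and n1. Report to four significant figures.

R_eq = 2.383 Ω

Element admittances at DC:
  Y(R1) = 0.0002132 S between n0,n1
  Y(R2) = 0.002110 S between n1,n0
  Y(R3) = 0.008130 S between n0,n3
  Y(R4) = 0.4115 S between n1,n3
  Y(R5) = 0.1076 S between n2,n3
  Y(R6) = 0.08130 S between n2,n3
  Y(R7) = 0.6667 S between n1,n0
  Itest: injects 0.0117 A into n1 (from n3)
Assemble and solve the 3×3 MNA system:
  V(n1)=0.0003348  V(n2)=-0.02755  V(n3)=-0.02755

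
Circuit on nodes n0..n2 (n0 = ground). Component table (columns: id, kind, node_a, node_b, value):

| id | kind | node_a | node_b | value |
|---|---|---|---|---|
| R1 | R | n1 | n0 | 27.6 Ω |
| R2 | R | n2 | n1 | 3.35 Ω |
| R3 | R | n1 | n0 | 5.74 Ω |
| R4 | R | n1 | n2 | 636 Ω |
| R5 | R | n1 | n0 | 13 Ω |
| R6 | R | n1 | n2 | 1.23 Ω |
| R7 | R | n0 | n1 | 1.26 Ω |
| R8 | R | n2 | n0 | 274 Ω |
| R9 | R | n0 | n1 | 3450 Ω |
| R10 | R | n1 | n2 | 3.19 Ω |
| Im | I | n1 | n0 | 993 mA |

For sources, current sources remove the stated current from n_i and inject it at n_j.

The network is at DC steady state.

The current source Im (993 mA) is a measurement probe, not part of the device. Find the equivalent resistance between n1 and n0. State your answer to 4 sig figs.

MNA unknowns: 2 node voltages V₁..V_2
R1: Y=0.03623 on G[1,0]
R2: Y=0.2985 on G[2,1]
R3: Y=0.1742 on G[1,0]
R4: Y=0.001572 on G[1,2]
R5: Y=0.07692 on G[1,0]
R6: Y=0.8130 on G[1,2]
R7: Y=0.7937 on G[0,1]
R8: Y=0.003650 on G[2,0]
R9: Y=0.0002899 on G[0,1]
R10: Y=0.3135 on G[1,2]
Im: z[1]−=0.993, z[0]+=0.993
solve → V1=-0.9152, V2=-0.9129

R_eq = 0.9217 Ω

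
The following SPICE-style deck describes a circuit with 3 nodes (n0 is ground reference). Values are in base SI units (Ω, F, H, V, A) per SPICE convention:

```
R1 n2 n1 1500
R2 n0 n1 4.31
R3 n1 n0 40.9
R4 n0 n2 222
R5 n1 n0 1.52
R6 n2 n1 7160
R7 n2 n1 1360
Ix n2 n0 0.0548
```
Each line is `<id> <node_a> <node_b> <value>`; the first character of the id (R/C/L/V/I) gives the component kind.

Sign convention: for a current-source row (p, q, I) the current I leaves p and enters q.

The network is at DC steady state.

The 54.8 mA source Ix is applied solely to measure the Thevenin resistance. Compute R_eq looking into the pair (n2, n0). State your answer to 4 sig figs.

R_eq = 165.5 Ω

Element admittances at DC:
  Y(R1) = 0.0006667 S between n2,n1
  Y(R2) = 0.2320 S between n0,n1
  Y(R3) = 0.02445 S between n1,n0
  Y(R4) = 0.004505 S between n0,n2
  Y(R5) = 0.6579 S between n1,n0
  Y(R6) = 0.0001397 S between n2,n1
  Y(R7) = 0.0007353 S between n2,n1
  Ix: injects 0.0548 A into n0 (from n2)
Assemble and solve the 2×2 MNA system:
  V(n1)=-0.01526  V(n2)=-9.068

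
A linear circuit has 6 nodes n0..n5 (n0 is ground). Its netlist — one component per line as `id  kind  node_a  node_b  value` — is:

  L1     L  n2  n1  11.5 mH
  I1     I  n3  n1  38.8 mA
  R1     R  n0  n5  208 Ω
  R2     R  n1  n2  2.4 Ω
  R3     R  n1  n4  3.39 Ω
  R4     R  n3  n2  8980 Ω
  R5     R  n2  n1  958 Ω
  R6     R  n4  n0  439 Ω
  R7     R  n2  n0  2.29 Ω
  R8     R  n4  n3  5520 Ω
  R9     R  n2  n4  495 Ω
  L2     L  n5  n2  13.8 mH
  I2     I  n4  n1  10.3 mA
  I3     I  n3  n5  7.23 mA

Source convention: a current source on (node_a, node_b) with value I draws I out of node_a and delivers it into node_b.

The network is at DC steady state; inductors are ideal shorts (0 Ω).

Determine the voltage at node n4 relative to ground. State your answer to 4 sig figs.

-0.1290 V

Apply KCL at each of the 5 non-ground nodes and solve the resulting linear system.
Node n1: branches {L1, I1, R2, R3, R5, I2} → V_1 = 0.0006655
Node n2: branches {L1, R2, R4, R5, R7, R9, L2} → V_2 = 0.0006655
Node n3: branches {I1, R4, R8, I3} → V_3 = -157.4
Node n4: branches {R3, R6, R8, R9, I2} → V_4 = -0.1290
Node n5: branches {R1, L2, I3} → V_5 = 0.0006655
Source currents: i(L1)=-0.01086, i(L2)=0.007227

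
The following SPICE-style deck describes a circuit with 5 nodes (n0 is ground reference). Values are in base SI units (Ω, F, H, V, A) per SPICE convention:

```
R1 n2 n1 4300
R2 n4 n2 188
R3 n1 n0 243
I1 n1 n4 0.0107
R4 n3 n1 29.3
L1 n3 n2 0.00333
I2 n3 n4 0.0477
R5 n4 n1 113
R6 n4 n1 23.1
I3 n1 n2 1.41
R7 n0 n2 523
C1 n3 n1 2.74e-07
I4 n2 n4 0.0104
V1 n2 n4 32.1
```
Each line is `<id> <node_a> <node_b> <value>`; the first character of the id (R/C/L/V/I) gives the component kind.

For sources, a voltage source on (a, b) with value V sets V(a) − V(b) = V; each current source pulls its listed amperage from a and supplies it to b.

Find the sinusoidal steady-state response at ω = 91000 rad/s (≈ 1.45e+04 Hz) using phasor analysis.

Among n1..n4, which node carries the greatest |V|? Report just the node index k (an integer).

MNA unknowns: 4 node voltages V₁..V_4 plus 1 source current (V1)
R1: Y=0.0002326+0.000j on G[2,1]
R2: Y=0.005319+0.000j on G[4,2]
R3: Y=0.004115+0.000j on G[1,0]
I1: z[1]−=0.0107, z[4]+=0.0107
R4: Y=0.03413+0.000j on G[3,1]
L1: Y=0.000-0.003300j on G[3,2]
I2: z[3]−=0.0477, z[4]+=0.0477
R5: Y=0.008850+0.000j on G[4,1]
R6: Y=0.04329+0.000j on G[4,1]
I3: z[1]−=1.41, z[2]+=1.41
R7: Y=0.001912+0.000j on G[0,2]
C1: Y=0.000+0.02493j on G[3,1]
I4: z[2]−=0.0104, z[4]+=0.0104
V1: row V2−V4=32.1, i_V1 at 2,4
solve → V1=-18.43-1.197j, V2=39.66+2.576j, V3=-21.70-4.736j, V4=7.560+2.576j
aux → i_V1=1.115+0.1967j

2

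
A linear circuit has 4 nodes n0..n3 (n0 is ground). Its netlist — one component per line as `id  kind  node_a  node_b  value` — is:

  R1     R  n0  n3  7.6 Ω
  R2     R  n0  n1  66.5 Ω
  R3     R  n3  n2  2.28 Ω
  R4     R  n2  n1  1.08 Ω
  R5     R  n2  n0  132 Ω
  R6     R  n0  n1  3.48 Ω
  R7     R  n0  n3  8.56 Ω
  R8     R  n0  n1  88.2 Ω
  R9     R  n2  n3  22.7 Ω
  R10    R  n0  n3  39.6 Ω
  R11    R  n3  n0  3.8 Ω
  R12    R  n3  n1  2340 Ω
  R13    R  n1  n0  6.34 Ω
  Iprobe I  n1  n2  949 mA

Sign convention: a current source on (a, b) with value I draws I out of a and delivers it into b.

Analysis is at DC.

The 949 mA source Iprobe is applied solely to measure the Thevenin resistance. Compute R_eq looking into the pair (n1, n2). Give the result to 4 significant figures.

Element admittances at DC:
  Y(R1) = 0.1316 S between n0,n3
  Y(R2) = 0.01504 S between n0,n1
  Y(R3) = 0.4386 S between n3,n2
  Y(R4) = 0.9259 S between n2,n1
  Y(R5) = 0.007576 S between n2,n0
  Y(R6) = 0.2874 S between n0,n1
  Y(R7) = 0.1168 S between n0,n3
  Y(R8) = 0.01134 S between n0,n1
  Y(R9) = 0.04405 S between n2,n3
  Y(R10) = 0.02525 S between n0,n3
  Y(R11) = 0.2632 S between n3,n0
  Y(R12) = 0.0004274 S between n3,n1
  Y(R13) = 0.1577 S between n1,n0
  Iprobe: injects 0.949 A into n2 (from n1)
Assemble and solve the 3×3 MNA system:
  V(n1)=-0.3094  V(n2)=0.5578  V(n3)=0.2638

R_eq = 0.9137 Ω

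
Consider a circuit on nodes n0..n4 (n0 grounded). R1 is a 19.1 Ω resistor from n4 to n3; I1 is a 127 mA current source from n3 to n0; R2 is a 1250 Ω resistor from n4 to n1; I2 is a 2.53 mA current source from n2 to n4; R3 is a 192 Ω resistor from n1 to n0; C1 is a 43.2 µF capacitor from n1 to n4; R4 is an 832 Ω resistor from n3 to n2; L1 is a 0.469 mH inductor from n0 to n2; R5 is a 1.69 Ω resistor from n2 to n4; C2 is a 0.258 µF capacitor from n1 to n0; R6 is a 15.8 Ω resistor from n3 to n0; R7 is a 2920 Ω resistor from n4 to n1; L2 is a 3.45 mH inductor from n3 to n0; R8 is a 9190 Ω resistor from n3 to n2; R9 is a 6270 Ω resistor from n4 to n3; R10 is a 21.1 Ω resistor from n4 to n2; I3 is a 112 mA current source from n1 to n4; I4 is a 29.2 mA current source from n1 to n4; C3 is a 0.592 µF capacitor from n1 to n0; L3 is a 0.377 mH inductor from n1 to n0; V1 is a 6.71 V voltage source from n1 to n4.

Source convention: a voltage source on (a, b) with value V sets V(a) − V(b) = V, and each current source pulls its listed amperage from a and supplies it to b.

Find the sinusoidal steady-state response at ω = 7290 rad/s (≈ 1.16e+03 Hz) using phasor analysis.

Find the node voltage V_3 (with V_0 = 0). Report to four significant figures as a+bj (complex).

MNA unknowns: 4 node voltages V₁..V_4 plus 1 source current (V1)
R1: Y=0.05236+0.000j on G[4,3]
I1: z[3]−=0.127, z[0]+=0.127
R2: Y=0.0008000+0.000j on G[4,1]
I2: z[2]−=0.00253, z[4]+=0.00253
R3: Y=0.005208+0.000j on G[1,0]
C1: Y=0.000+0.3149j on G[1,4]
R4: Y=0.001202+0.000j on G[3,2]
L1: Y=0.000-0.2925j on G[0,2]
R5: Y=0.5917+0.000j on G[2,4]
C2: Y=0.000+0.001881j on G[1,0]
R6: Y=0.06329+0.000j on G[3,0]
R7: Y=0.0003425+0.000j on G[4,1]
L2: Y=0.000-0.03976j on G[3,0]
R8: Y=0.0001088+0.000j on G[3,2]
R9: Y=0.0001595+0.000j on G[4,3]
R10: Y=0.04739+0.000j on G[4,2]
I3: z[1]−=0.112, z[4]+=0.112
I4: z[1]−=0.0292, z[4]+=0.0292
C3: Y=0.000+0.004316j on G[1,0]
L3: Y=0.000-0.3639j on G[1,0]
V1: row V1−V4=6.71, i_V1 at 1,4
solve → V1=2.971+0.7652j, V2=-3.384-0.7827j, V3=-2.611-0.5522j, V4=-3.739+0.7652j
aux → i_V1=-0.4380-1.055j

-2.611-0.5522j V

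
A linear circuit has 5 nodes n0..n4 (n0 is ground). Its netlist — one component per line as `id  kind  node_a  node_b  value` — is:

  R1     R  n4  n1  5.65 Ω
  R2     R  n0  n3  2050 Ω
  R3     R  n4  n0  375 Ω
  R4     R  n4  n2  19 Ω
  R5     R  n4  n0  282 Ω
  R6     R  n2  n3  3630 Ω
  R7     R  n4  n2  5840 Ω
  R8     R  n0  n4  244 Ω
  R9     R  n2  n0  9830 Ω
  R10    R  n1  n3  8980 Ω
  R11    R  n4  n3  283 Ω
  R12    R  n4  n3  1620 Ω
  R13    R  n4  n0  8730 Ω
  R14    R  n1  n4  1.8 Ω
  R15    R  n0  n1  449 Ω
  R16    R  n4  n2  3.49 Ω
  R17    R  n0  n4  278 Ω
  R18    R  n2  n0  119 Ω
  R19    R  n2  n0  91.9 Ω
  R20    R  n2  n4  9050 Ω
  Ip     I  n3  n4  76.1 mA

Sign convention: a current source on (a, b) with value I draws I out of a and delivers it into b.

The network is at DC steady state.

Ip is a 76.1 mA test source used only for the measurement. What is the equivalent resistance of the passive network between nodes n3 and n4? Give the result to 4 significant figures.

R_eq = 199.3 Ω

Apply KCL at each of the 4 non-ground nodes and solve the resulting linear system.
Node n1: branches {R1, R10, R14, R15} → V_1 = 0.2146
Node n2: branches {R4, R6, R7, R9, R16, R18, R19, R20} → V_2 = 0.1941
Node n3: branches {R2, R6, R10, R11, R12, Ip} → V_3 = -14.95
Node n4: branches {R1, R3, R4, R5, R7, R8, R11, R12, R13, R14, R16, R17, R20, Ip} → V_4 = 0.2175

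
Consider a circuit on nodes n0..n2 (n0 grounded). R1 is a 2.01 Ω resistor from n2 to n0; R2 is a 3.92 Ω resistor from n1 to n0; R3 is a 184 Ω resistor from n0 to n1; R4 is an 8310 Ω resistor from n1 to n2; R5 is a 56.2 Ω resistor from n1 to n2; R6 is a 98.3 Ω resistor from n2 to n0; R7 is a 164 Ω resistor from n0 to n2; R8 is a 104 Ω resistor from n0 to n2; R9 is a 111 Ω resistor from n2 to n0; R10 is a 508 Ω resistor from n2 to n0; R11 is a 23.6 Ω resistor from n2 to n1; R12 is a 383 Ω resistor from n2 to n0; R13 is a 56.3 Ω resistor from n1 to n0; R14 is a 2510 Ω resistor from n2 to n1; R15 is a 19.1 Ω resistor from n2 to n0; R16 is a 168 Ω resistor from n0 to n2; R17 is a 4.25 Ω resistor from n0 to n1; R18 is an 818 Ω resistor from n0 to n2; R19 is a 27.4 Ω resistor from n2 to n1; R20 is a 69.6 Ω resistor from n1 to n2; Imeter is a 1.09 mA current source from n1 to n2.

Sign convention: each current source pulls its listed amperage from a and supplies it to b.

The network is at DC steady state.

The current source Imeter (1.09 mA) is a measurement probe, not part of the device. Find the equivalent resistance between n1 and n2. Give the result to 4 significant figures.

Element admittances at DC:
  Y(R1) = 0.4975 S between n2,n0
  Y(R2) = 0.2551 S between n1,n0
  Y(R3) = 0.005435 S between n0,n1
  Y(R4) = 0.0001203 S between n1,n2
  Y(R5) = 0.01779 S between n1,n2
  Y(R6) = 0.01017 S between n2,n0
  Y(R7) = 0.006098 S between n0,n2
  Y(R8) = 0.009615 S between n0,n2
  Y(R9) = 0.009009 S between n2,n0
  Y(R10) = 0.001969 S between n2,n0
  Y(R11) = 0.04237 S between n2,n1
  Y(R12) = 0.002611 S between n2,n0
  Y(R13) = 0.01776 S between n1,n0
  Y(R14) = 0.0003984 S between n2,n1
  Y(R15) = 0.05236 S between n2,n0
  Y(R16) = 0.005952 S between n0,n2
  Y(R17) = 0.2353 S between n0,n1
  Y(R18) = 0.001222 S between n0,n2
  Y(R19) = 0.03650 S between n2,n1
  Y(R20) = 0.01437 S between n1,n2
  Imeter: injects 0.00109 A into n2 (from n1)
Assemble and solve the 2×2 MNA system:
  V(n1)=-0.001511  V(n2)=0.001301

R_eq = 2.580 Ω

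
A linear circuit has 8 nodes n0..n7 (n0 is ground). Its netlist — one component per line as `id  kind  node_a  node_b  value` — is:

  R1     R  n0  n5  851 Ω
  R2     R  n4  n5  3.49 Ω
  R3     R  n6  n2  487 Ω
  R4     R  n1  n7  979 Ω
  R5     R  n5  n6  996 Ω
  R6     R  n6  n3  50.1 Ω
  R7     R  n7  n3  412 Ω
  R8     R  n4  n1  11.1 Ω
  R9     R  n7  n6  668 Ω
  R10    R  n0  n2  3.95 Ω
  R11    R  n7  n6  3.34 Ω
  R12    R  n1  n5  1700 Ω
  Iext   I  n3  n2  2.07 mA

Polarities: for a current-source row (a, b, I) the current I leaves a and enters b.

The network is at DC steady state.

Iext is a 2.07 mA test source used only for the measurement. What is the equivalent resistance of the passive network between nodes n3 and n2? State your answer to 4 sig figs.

R_eq = 402.7 Ω

Apply KCL at each of the 7 non-ground nodes and solve the resulting linear system.
Node n1: branches {R4, R8, R12} → V_1 = -0.4703
Node n2: branches {R3, R10, Iext} → V_2 = 0.002165
Node n3: branches {R6, R7, Iext} → V_3 = -0.8315
Node n4: branches {R2, R8} → V_4 = -0.4673
Node n5: branches {R1, R2, R5, R12} → V_5 = -0.4664
Node n6: branches {R3, R5, R6, R9, R11} → V_6 = -0.7390
Node n7: branches {R4, R7, R9, R11} → V_7 = -0.7389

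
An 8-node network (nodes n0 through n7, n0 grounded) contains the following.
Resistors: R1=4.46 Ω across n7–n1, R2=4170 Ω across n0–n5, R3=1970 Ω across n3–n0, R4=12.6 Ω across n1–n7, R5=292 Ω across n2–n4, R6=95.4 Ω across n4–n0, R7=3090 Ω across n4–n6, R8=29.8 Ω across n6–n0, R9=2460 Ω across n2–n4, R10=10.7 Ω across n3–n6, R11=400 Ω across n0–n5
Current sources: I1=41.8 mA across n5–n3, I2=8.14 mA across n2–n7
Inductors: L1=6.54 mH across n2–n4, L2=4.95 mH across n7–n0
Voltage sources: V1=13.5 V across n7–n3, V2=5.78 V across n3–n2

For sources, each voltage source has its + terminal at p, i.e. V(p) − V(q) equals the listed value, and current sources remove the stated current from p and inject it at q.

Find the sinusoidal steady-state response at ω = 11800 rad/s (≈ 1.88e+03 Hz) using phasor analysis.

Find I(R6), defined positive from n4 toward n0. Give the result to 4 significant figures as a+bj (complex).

MNA unknowns: 7 node voltages V₁..V_7 plus 2 source currents (V1, V2)
R1: Y=0.2242+0.000j on G[7,1]
I1: z[5]−=0.0418, z[3]+=0.0418
R2: Y=0.0002398+0.000j on G[0,5]
I2: z[2]−=0.00814, z[7]+=0.00814
L1: Y=0.000-0.01296j on G[2,4]
R3: Y=0.0005076+0.000j on G[3,0]
R4: Y=0.07937+0.000j on G[1,7]
R5: Y=0.003425+0.000j on G[2,4]
R6: Y=0.01048+0.000j on G[4,0]
R7: Y=0.0003236+0.000j on G[4,6]
R8: Y=0.03356+0.000j on G[6,0]
R9: Y=0.0004065+0.000j on G[2,4]
R10: Y=0.09346+0.000j on G[3,6]
R11: Y=0.002500+0.000j on G[0,5]
L2: Y=0.000-0.01712j on G[7,0]
V1: row V7−V3=13.5, i_V1 at 7,3
V2: row V3−V2=5.78, i_V2 at 3,2
solve → V1=12.15+5.743j, V2=-7.131+5.743j, V3=-1.351+5.743j, V4=-2.134+6.021j, V5=-15.26+0.000j, V6=-0.9973+4.230j, V7=12.15+5.743j
aux → i_V1=-0.09019+0.2080j, i_V2=-0.01460+0.06369j

-0.02237+0.06311j A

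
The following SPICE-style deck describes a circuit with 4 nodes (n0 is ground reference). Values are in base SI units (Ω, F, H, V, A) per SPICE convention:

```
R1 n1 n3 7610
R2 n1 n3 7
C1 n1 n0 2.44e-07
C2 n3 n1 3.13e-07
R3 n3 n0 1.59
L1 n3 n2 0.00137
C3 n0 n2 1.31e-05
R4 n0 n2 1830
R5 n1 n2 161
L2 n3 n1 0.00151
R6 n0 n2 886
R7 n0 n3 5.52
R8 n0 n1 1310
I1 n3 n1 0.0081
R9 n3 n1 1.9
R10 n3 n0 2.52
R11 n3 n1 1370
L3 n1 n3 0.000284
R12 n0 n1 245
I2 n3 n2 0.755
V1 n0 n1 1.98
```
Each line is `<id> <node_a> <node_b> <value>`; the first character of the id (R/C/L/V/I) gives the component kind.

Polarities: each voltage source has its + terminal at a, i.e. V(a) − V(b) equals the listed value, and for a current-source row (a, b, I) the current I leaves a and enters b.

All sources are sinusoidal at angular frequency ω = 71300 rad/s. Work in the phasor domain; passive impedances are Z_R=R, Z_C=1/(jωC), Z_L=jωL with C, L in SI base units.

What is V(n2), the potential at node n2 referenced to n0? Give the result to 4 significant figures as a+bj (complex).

0.01925-0.8039j V

MNA unknowns: 3 node voltages V₁..V_3 plus 1 source current (V1)
R1: Y=0.0001314+0.000j on G[1,3]
R2: Y=0.1429+0.000j on G[1,3]
C1: Y=0.000+0.01740j on G[1,0]
C2: Y=0.000+0.02232j on G[3,1]
R3: Y=0.6289+0.000j on G[3,0]
L1: Y=0.000-0.01024j on G[3,2]
C3: Y=0.000+0.9340j on G[0,2]
R4: Y=0.0005464+0.000j on G[0,2]
R5: Y=0.006211+0.000j on G[1,2]
L2: Y=0.000-0.009288j on G[3,1]
R6: Y=0.001129+0.000j on G[0,2]
R7: Y=0.1812+0.000j on G[0,3]
R8: Y=0.0007634+0.000j on G[0,1]
I1: z[3]−=0.0081, z[1]+=0.0081
R9: Y=0.5263+0.000j on G[3,1]
R10: Y=0.3968+0.000j on G[3,0]
R11: Y=0.0007299+0.000j on G[3,1]
L3: Y=0.000-0.04938j on G[1,3]
R12: Y=0.004082+0.000j on G[0,1]
I2: z[3]−=0.755, z[2]+=0.755
V1: row V0−V1=1.98, i_V1 at 0,1
solve → V1=-1.980+0.000j, V2=0.01925-0.8039j, V3=-1.118+0.01049j
aux → i_V1=-0.6080-0.005146j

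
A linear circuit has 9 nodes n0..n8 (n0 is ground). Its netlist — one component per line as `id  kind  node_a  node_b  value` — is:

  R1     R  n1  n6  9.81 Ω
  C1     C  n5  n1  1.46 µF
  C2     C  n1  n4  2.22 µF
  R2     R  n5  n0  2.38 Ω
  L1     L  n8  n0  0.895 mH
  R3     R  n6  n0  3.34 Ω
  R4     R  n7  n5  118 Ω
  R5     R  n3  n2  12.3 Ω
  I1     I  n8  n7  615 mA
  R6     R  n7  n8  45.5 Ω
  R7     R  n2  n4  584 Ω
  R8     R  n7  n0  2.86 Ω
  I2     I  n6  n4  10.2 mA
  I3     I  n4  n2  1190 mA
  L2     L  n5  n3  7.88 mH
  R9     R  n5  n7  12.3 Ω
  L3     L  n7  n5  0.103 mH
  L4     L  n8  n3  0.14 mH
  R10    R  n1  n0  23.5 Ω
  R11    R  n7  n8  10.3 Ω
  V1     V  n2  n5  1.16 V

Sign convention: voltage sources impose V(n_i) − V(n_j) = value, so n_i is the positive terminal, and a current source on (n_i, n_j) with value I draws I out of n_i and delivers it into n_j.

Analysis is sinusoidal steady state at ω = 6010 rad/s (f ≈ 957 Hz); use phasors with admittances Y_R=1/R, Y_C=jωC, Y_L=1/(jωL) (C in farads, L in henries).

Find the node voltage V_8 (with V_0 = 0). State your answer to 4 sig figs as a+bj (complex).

MNA unknowns: 8 node voltages V₁..V_8 plus 1 source current (V1)
R1: Y=0.1019+0.000j on G[1,6]
C1: Y=0.000+0.008775j on G[5,1]
C2: Y=0.000+0.01334j on G[1,4]
R2: Y=0.4202+0.000j on G[5,0]
L1: Y=0.000-0.1859j on G[8,0]
R3: Y=0.2994+0.000j on G[6,0]
R4: Y=0.008475+0.000j on G[7,5]
R5: Y=0.08130+0.000j on G[3,2]
I1: z[8]−=0.615, z[7]+=0.615
R6: Y=0.02198+0.000j on G[7,8]
R7: Y=0.001712+0.000j on G[2,4]
R8: Y=0.3497+0.000j on G[7,0]
I2: z[6]−=0.0102, z[4]+=0.0102
I3: z[4]−=1.19, z[2]+=1.19
L2: Y=0.000-0.02112j on G[5,3]
R9: Y=0.08130+0.000j on G[5,7]
L3: Y=0.000-1.615j on G[7,5]
L4: Y=0.000-1.188j on G[8,3]
R10: Y=0.04255+0.000j on G[1,0]
R11: Y=0.09709+0.000j on G[7,8]
V1: row V2−V5=1.16, i_V1 at 2,5
solve → V1=-9.664-0.3906j, V2=2.804+0.03969j, V3=-0.3151-0.4058j, V4=-20.57+85.04j, V5=1.644+0.03969j, V6=-2.480-0.09920j, V7=1.658-0.08507j, V8=-0.3195-0.6271j
aux → i_V1=0.8964+0.1093j

-0.3195-0.6271j V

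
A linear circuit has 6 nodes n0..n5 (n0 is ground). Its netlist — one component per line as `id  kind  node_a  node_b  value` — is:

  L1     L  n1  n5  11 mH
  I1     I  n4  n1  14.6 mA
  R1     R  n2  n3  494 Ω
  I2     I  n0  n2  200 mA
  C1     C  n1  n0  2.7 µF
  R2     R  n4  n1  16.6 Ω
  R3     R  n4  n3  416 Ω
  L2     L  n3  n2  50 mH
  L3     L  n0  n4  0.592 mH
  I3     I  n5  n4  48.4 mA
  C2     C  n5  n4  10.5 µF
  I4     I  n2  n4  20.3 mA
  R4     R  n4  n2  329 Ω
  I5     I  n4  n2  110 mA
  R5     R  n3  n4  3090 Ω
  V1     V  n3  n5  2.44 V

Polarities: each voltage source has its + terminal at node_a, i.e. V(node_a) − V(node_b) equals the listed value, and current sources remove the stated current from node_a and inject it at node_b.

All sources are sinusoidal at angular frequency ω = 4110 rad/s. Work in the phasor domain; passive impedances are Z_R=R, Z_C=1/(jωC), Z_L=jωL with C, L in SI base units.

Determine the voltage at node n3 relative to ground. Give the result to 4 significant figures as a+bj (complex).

2.071-6.214j V

Element admittances at ω=4110 rad/s:
  Y(L1) = 0.000-0.02212j S between n1,n5
  I1: injects 0.0146 A into n1 (from n4)
  Y(R1) = 0.002024+0.000j S between n2,n3
  I2: injects 0.2 A into n2 (from n0)
  Y(C1) = 0.000+0.01110j S between n1,n0
  Y(R2) = 0.06024+0.000j S between n4,n1
  Y(R3) = 0.002404+0.000j S between n4,n3
  Y(L2) = 0.000-0.004866j S between n3,n2
  Y(L3) = 0.000-0.4110j S between n0,n4
  I3: injects 0.0484 A into n4 (from n5)
  Y(C2) = 0.000+0.04315j S between n5,n4
  I4: injects 0.0203 A into n4 (from n2)
  Y(R4) = 0.003040+0.000j S between n4,n2
  I5: injects 0.11 A into n2 (from n4)
  Y(R5) = 0.0003236+0.000j S between n3,n4
  V1: constraint V(n3)−V(n5) = 2.44
Assemble and solve the 6×6 MNA system:
  V(n1)=-2.140+0.2370j  V(n2)=29.14+23.82j  V(n3)=2.071-6.214j  V(n4)=-0.05779+0.4930j  V(n5)=-0.3693-6.214j
  i(V1)=0.1952-0.05262j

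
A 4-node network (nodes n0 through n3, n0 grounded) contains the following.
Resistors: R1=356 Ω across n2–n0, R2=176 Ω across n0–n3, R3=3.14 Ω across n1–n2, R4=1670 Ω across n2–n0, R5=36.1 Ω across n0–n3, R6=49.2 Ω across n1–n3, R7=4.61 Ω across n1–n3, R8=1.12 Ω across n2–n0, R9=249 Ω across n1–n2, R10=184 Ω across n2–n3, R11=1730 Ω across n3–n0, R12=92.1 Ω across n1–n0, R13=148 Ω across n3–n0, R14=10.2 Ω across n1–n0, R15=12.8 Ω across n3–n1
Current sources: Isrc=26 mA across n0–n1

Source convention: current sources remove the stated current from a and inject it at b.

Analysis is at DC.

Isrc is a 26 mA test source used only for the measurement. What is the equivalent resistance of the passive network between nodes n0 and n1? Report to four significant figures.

R_eq = 2.603 Ω

MNA unknowns: 3 node voltages V₁..V_3
R1: Y=0.002809 on G[2,0]
R2: Y=0.005682 on G[0,3]
R3: Y=0.3185 on G[1,2]
R4: Y=0.0005988 on G[2,0]
R5: Y=0.02770 on G[0,3]
R6: Y=0.02033 on G[1,3]
R7: Y=0.2169 on G[1,3]
R8: Y=0.8929 on G[2,0]
R9: Y=0.004016 on G[1,2]
R10: Y=0.005435 on G[2,3]
R11: Y=0.0005780 on G[3,0]
R12: Y=0.01086 on G[1,0]
R13: Y=0.006757 on G[3,0]
R14: Y=0.09804 on G[1,0]
R15: Y=0.07812 on G[3,1]
Isrc: z[0]−=0.026, z[1]+=0.026
solve → V1=0.06768, V2=0.01809, V3=0.05931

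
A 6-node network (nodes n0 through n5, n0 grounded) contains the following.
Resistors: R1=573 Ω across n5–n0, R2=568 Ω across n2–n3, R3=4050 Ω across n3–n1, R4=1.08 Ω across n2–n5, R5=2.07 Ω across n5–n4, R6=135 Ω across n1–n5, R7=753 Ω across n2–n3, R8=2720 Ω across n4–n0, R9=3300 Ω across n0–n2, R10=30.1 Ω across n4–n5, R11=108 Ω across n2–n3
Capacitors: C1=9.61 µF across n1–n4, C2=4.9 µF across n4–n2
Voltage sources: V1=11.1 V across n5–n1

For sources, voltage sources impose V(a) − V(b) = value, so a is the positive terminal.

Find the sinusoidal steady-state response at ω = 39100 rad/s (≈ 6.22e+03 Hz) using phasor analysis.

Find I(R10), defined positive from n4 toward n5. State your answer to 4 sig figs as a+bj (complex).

MNA unknowns: 5 node voltages V₁..V_5 plus 1 source current (V1)
R1: Y=0.001745+0.000j on G[5,0]
R2: Y=0.001761+0.000j on G[2,3]
R3: Y=0.0002469+0.000j on G[3,1]
R4: Y=0.9259+0.000j on G[2,5]
R5: Y=0.4831+0.000j on G[5,4]
R6: Y=0.007407+0.000j on G[1,5]
R7: Y=0.001328+0.000j on G[2,3]
C1: Y=0.000+0.3758j on G[1,4]
R8: Y=0.0003676+0.000j on G[4,0]
R9: Y=0.0003030+0.000j on G[0,2]
R10: Y=0.03322+0.000j on G[4,5]
C2: Y=0.000+0.1916j on G[4,2]
R11: Y=0.009259+0.000j on G[2,3]
V1: row V5−V1=11.1, i_V1 at 5,1
solve → V1=-10.60+0.6800j, V2=1.081-0.2183j, V3=0.8523-0.2007j, V4=-3.261-3.048j, V5=0.4993+0.6800j
aux → i_V1=-1.486-2.758j

-0.1249-0.1238j A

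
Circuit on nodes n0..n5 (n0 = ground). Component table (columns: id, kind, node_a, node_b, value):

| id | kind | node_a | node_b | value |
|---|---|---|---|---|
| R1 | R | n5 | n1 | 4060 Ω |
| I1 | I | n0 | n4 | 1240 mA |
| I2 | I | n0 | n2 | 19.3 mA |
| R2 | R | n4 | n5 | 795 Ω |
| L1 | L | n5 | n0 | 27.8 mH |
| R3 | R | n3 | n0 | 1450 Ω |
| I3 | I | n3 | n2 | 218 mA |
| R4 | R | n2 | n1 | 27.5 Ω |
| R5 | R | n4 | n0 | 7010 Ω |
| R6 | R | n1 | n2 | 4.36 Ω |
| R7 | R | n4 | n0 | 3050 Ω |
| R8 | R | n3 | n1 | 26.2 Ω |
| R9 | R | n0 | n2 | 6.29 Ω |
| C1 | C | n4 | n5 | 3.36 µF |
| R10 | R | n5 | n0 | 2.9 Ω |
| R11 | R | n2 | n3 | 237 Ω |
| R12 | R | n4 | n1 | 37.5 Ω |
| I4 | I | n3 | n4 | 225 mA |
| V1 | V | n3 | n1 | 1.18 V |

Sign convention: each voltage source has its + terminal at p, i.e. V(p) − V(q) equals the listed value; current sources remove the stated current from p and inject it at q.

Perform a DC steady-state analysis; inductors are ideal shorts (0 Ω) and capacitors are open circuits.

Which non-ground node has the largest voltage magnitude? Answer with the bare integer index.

4

MNA unknowns: 5 node voltages V₁..V_5 plus 2 source currents (L1, V1)
R1: Y=0.0002463 on G[5,1]
I1: z[0]−=1.24, z[4]+=1.24
I2: z[0]−=0.0193, z[2]+=0.0193
R2: Y=0.001258 on G[4,5]
L1: row V5−V0=0, i_L1 at 5,0
R3: Y=0.0006897 on G[3,0]
I3: z[3]−=0.218, z[2]+=0.218
R4: Y=0.03636 on G[2,1]
R5: Y=0.0001427 on G[4,0]
R6: Y=0.2294 on G[1,2]
R7: Y=0.0003279 on G[4,0]
R8: Y=0.03817 on G[3,1]
R9: Y=0.1590 on G[0,2]
C1: Y=0.000 on G[4,5]
R10: Y=0.3448 on G[5,0]
R11: Y=0.004219 on G[2,3]
R12: Y=0.02667 on G[4,1]
I4: z[3]−=0.225, z[4]+=0.225
V1: row V3−V1=1.18, i_V1 at 3,1
solve → V1=10.52, V2=7.186, V3=11.70, V4=61.47, V5=0.000
aux → i_L1=0.07992, i_V1=-0.5152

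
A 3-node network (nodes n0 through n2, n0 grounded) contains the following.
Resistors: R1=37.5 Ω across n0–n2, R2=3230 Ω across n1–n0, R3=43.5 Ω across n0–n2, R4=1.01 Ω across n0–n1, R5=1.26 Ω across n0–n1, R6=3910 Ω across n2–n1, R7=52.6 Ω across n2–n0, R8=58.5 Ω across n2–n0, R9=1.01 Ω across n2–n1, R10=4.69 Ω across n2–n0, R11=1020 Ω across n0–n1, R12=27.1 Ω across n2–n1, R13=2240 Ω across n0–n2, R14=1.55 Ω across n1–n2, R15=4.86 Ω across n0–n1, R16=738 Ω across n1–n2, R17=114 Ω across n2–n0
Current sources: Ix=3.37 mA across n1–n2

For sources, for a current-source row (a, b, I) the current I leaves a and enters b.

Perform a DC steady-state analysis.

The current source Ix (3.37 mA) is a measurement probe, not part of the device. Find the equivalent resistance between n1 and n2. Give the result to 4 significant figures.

Element admittances at DC:
  Y(R1) = 0.02667 S between n0,n2
  Y(R2) = 0.0003096 S between n1,n0
  Y(R3) = 0.02299 S between n0,n2
  Y(R4) = 0.9901 S between n0,n1
  Y(R5) = 0.7937 S between n0,n1
  Y(R6) = 0.0002558 S between n2,n1
  Y(R7) = 0.01901 S between n2,n0
  Y(R8) = 0.01709 S between n2,n0
  Y(R9) = 0.9901 S between n2,n1
  Y(R10) = 0.2132 S between n2,n0
  Y(R11) = 0.0009804 S between n0,n1
  Y(R12) = 0.03690 S between n2,n1
  Y(R13) = 0.0004464 S between n0,n2
  Y(R14) = 0.6452 S between n1,n2
  Y(R15) = 0.2058 S between n0,n1
  Y(R16) = 0.001355 S between n1,n2
  Y(R17) = 0.008772 S between n2,n0
  Ix: injects 0.00337 A into n2 (from n1)
Assemble and solve the 2×2 MNA system:
  V(n1)=-0.0002328  V(n2)=0.001504

R_eq = 0.5153 Ω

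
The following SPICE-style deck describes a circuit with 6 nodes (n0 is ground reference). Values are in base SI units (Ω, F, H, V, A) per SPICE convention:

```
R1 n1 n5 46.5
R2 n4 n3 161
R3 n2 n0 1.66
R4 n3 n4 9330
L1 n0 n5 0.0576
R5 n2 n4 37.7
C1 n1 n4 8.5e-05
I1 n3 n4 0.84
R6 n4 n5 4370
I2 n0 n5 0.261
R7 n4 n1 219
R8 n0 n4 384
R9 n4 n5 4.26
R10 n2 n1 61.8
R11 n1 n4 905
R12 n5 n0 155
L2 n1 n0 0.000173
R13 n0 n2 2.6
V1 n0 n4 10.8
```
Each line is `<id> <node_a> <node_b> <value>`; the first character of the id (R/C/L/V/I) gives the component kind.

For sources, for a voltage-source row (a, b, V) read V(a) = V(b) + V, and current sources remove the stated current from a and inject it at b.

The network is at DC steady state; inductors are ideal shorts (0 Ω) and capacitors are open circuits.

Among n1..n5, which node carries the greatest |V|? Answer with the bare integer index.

Element admittances at DC:
  Y(R1) = 0.02151 S between n1,n5
  Y(R2) = 0.006211 S between n4,n3
  Y(R3) = 0.6024 S between n2,n0
  Y(R4) = 0.0001072 S between n3,n4
  L1: short n0↔n5 (DC inductor)
  Y(R5) = 0.02653 S between n2,n4
  Y(C1) = 0.000 S between n1,n4
  I1: injects 0.84 A into n4 (from n3)
  Y(R6) = 0.0002288 S between n4,n5
  I2: injects 0.261 A into n5 (from n0)
  Y(R7) = 0.004566 S between n4,n1
  Y(R8) = 0.002604 S between n0,n4
  Y(R9) = 0.2347 S between n4,n5
  Y(R10) = 0.01618 S between n2,n1
  Y(R11) = 0.001105 S between n1,n4
  Y(R12) = 0.006452 S between n5,n0
  L2: short n1↔n0 (DC inductor)
  Y(R13) = 0.3846 S between n0,n2
  V1: constraint V(n0)−V(n4) = 10.8
Assemble and solve the 8×8 MNA system:
  V(n1)=0.000  V(n2)=-0.2782  V(n3)=-143.7  V(n4)=-10.80  V(n5)=0.000
  i(L1)=2.277  i(L2)=-0.06575  i(V1)=-2.906

3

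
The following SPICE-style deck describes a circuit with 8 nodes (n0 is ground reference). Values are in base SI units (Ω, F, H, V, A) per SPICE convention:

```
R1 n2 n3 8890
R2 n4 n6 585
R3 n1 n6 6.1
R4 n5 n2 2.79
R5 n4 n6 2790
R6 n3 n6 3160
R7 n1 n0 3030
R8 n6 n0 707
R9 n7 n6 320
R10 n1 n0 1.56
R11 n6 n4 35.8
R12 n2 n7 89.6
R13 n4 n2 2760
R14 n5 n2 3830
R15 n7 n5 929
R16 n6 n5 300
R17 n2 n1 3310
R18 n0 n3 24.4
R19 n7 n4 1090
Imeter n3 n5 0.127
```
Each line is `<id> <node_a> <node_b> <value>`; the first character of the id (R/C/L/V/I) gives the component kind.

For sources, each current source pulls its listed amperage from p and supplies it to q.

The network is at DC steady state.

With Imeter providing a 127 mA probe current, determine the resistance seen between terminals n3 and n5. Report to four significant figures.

Apply KCL at each of the 7 non-ground nodes and solve the resulting linear system.
Node n1: branches {R3, R7, R10, R17} → V_1 = 0.1903
Node n2: branches {R1, R4, R12, R13, R14, R17} → V_2 = 18.57
Node n3: branches {R1, R6, R18, Imeter} → V_3 = -3.009
Node n4: branches {R2, R5, R11, R13, R19} → V_4 = 1.497
Node n5: branches {R4, R14, R15, R16, Imeter} → V_5 = 18.75
Node n6: branches {R2, R3, R5, R6, R8, R9, R11, R16} → V_6 = 0.9010
Node n7: branches {R9, R12, R15, R19} → V_7 = 14.23

R_eq = 171.3 Ω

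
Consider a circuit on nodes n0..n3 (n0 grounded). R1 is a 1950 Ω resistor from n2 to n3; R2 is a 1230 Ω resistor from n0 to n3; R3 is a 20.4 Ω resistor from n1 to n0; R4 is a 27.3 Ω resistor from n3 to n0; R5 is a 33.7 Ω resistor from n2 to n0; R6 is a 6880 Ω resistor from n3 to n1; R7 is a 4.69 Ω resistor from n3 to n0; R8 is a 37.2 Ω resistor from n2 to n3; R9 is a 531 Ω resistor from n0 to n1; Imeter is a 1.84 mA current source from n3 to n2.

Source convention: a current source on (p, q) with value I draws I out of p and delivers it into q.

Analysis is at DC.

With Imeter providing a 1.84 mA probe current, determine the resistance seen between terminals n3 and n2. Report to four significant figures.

MNA unknowns: 3 node voltages V₁..V_3
R1: Y=0.0005128 on G[2,3]
R2: Y=0.0008130 on G[0,3]
R3: Y=0.04902 on G[1,0]
R4: Y=0.03663 on G[3,0]
R5: Y=0.02967 on G[2,0]
R6: Y=0.0001453 on G[3,1]
R7: Y=0.2132 on G[3,0]
R8: Y=0.02688 on G[2,3]
R9: Y=0.001883 on G[0,1]
Imeter: z[3]−=0.00184, z[2]+=0.00184
solve → V1=-1.028e-05, V2=0.03051, V3=-0.003610

R_eq = 18.54 Ω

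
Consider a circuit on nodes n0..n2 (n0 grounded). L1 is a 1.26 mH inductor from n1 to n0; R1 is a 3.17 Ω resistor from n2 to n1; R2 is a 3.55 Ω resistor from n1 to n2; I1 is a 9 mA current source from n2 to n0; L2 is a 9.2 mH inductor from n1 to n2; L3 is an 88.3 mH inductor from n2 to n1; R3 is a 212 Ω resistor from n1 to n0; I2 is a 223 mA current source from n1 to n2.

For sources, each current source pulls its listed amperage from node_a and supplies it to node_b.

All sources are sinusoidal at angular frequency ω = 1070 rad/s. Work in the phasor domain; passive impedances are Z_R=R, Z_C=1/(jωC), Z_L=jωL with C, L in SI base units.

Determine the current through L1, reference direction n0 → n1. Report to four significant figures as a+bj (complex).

0.009000-5.723e-05j A

Apply KCL at each of the 2 non-ground nodes and solve the resulting linear system.
Node n1: branches {L1, R1, R2, L2, L3, R3, I2} → V_1 = -7.716e-05-0.01213j
Node n2: branches {R1, R2, I1, L2, L3, I2} → V_2 = 0.3461+0.05289j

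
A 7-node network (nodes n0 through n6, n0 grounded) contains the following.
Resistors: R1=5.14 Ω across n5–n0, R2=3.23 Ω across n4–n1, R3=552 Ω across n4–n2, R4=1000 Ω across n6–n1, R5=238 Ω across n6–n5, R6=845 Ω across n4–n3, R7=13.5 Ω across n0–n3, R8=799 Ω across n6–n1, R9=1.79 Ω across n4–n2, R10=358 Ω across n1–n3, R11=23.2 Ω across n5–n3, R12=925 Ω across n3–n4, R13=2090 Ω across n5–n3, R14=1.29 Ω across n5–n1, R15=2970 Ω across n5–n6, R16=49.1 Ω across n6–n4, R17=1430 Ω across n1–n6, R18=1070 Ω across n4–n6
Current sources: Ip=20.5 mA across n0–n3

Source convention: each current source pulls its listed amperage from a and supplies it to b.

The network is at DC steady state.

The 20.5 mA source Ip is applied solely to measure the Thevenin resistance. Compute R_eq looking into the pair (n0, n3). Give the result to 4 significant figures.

Apply KCL at each of the 6 non-ground nodes and solve the resulting linear system.
Node n1: branches {R2, R4, R8, R10, R14, R17} → V_1 = 0.03720
Node n2: branches {R3, R9} → V_2 = 0.03822
Node n3: branches {R6, R7, R10, R11, R12, R13, Ip} → V_3 = 0.1815
Node n4: branches {R2, R3, R6, R9, R12, R16, R18} → V_4 = 0.03822
Node n5: branches {R1, R5, R11, R13, R14, R15} → V_5 = 0.03627
Node n6: branches {R4, R5, R8, R15, R16, R17, R18} → V_6 = 0.03781

R_eq = 8.853 Ω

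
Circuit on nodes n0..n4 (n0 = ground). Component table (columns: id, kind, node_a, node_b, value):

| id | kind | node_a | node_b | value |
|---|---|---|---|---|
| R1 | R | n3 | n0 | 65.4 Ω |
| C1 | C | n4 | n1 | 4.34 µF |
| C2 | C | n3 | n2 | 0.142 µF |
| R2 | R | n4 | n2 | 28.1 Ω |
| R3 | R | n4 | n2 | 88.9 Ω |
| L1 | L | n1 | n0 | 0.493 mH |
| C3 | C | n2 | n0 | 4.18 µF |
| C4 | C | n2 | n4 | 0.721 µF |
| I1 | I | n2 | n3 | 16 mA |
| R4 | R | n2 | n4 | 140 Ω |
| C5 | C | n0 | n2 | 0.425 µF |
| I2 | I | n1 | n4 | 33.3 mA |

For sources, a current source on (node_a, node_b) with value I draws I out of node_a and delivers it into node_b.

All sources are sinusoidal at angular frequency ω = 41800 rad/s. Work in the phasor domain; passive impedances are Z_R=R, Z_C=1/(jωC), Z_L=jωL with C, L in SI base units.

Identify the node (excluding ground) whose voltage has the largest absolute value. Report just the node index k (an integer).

Apply KCL at each of the 4 non-ground nodes and solve the resulting linear system.
Node n1: branches {C1, L1, I2} → V_1 = -0.3555+0.09260j
Node n2: branches {C2, R2, R3, C3, C4, I1, R4, C5} → V_2 = -0.06091+0.09247j
Node n3: branches {R1, C2, I1} → V_3 = 0.8702-0.3614j
Node n4: branches {C1, R2, R3, C4, R4, I2} → V_4 = -0.2604-0.1157j

3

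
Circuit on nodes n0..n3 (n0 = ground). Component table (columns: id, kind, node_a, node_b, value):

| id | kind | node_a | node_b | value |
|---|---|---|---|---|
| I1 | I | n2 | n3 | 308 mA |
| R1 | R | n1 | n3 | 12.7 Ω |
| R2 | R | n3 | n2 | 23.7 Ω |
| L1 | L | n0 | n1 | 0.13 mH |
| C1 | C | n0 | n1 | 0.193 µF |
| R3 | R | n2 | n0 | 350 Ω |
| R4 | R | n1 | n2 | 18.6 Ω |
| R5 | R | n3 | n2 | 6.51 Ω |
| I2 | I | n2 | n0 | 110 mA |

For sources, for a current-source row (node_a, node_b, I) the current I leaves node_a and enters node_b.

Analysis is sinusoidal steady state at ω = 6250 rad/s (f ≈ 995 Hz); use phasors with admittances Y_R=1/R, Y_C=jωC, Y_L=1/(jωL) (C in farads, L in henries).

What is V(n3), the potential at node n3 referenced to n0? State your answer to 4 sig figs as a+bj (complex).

Apply KCL at each of the 3 non-ground nodes and solve the resulting linear system.
Node n1: branches {R1, L1, C1, R4} → V_1 = -0.0001934-0.08538j
Node n2: branches {I1, R2, R3, R4, R5, I2} → V_2 = -1.759-0.08321j
Node n3: branches {I1, R1, R2, R5} → V_3 = -0.1326-0.08383j

-0.1326-0.08383j V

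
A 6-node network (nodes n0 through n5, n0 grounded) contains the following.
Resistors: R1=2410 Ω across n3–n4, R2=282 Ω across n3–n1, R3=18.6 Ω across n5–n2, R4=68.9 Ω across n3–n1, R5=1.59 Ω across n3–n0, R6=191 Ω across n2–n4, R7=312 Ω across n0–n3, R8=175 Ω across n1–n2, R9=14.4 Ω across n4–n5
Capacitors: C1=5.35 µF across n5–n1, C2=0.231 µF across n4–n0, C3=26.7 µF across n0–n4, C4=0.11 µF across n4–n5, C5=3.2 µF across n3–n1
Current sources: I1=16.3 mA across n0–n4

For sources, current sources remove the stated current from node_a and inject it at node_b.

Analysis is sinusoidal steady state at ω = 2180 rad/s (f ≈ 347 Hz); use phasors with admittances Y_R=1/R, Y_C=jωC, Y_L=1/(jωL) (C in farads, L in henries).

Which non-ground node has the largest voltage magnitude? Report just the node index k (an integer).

MNA unknowns: 5 node voltages V₁..V_5
R1: Y=0.0004149+0.000j on G[3,4]
R2: Y=0.003546+0.000j on G[3,1]
R3: Y=0.05376+0.000j on G[5,2]
R4: Y=0.01451+0.000j on G[3,1]
R5: Y=0.6289+0.000j on G[3,0]
C1: Y=0.000+0.01166j on G[5,1]
R6: Y=0.005236+0.000j on G[2,4]
R7: Y=0.003205+0.000j on G[0,3]
R8: Y=0.005714+0.000j on G[1,2]
R9: Y=0.06944+0.000j on G[4,5]
C2: Y=0.000+0.0005036j on G[4,0]
C3: Y=0.000+0.05821j on G[0,4]
C4: Y=0.000+0.0002398j on G[4,5]
C5: Y=0.000+0.006976j on G[3,1]
I1: z[0]−=0.0163, z[4]+=0.0163
solve → V1=0.04882-0.09141j, V2=0.009361-0.2247j, V3=0.002327-0.002200j, V4=0.02369-0.2526j, V5=0.003772-0.2361j

4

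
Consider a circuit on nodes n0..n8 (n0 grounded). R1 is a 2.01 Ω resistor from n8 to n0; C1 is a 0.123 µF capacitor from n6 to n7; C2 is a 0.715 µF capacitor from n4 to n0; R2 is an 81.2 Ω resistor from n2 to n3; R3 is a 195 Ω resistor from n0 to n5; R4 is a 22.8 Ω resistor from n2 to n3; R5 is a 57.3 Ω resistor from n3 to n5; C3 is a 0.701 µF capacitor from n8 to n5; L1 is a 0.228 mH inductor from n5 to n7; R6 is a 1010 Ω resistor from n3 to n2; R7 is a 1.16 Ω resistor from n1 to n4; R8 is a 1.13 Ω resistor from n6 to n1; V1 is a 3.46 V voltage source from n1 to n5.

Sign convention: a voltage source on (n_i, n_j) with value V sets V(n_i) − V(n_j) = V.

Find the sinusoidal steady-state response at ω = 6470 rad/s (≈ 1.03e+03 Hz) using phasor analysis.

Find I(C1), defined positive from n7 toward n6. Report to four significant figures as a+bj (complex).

-2.482e-06-0.002757j A

Element admittances at ω=6470 rad/s:
  Y(R1) = 0.4975+0.000j S between n8,n0
  Y(C1) = 0.000+0.0007958j S between n6,n7
  Y(C2) = 0.000+0.004626j S between n4,n0
  Y(R2) = 0.01232+0.000j S between n2,n3
  Y(R3) = 0.005128+0.000j S between n0,n5
  Y(R4) = 0.04386+0.000j S between n2,n3
  Y(R5) = 0.01745+0.000j S between n3,n5
  Y(C3) = 0.000+0.004535j S between n8,n5
  Y(L1) = 0.000-0.6779j S between n5,n7
  Y(R6) = 0.0009901+0.000j S between n3,n2
  Y(R7) = 0.8621+0.000j S between n1,n4
  Y(R8) = 0.8850+0.000j S between n6,n1
  V1: constraint V(n1)−V(n5) = 3.46
Assemble and solve the 9×9 MNA system:
  V(n1)=2.134-0.7425j  V(n2)=-1.326-0.7425j  V(n3)=-1.326-0.7425j  V(n4)=2.130-0.7540j  V(n5)=-1.326-0.7425j  V(n6)=2.134-0.7457j  V(n7)=-1.330-0.7425j  V(n8)=0.006659-0.01215j
  i(V1)=-0.003490-0.01261j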